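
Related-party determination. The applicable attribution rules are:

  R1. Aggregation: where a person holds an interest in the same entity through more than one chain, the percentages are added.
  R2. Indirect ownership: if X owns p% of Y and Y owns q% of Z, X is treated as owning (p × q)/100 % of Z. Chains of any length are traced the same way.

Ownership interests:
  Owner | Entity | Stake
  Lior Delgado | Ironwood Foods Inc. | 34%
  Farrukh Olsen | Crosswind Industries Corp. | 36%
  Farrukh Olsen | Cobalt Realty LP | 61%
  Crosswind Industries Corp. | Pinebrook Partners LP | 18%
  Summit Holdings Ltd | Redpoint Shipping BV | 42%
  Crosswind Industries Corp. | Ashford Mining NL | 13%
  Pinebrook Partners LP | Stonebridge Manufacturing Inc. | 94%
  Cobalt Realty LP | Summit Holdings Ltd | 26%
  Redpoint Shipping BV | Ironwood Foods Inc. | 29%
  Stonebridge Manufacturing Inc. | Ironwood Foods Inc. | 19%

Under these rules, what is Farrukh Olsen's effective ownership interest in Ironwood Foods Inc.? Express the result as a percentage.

Chain via Crosswind Industries Corp. → Pinebrook Partners LP → Stonebridge Manufacturing Inc. (R2): 36% × 18% × 94% × 19% = 1.157328% of Ironwood Foods Inc.
Chain via Cobalt Realty LP → Summit Holdings Ltd → Redpoint Shipping BV (R2): 61% × 26% × 42% × 29% = 1.931748% of Ironwood Foods Inc.
Aggregating (R1): 1.157328% + 1.931748% = 3.089076%.

3.089076%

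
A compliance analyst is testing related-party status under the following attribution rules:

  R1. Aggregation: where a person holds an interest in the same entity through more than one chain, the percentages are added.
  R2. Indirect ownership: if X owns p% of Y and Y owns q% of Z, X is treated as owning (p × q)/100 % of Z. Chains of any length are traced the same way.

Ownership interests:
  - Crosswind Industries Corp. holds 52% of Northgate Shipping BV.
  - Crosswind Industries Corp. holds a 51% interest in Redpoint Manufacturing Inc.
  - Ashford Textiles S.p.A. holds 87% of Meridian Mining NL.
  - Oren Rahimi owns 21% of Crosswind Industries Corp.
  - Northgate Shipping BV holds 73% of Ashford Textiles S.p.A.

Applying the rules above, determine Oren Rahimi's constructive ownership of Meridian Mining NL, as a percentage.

Chain via Crosswind Industries Corp. → Northgate Shipping BV → Ashford Textiles S.p.A. (R2): 21% × 52% × 73% × 87% = 6.935292% of Meridian Mining NL.

6.935292%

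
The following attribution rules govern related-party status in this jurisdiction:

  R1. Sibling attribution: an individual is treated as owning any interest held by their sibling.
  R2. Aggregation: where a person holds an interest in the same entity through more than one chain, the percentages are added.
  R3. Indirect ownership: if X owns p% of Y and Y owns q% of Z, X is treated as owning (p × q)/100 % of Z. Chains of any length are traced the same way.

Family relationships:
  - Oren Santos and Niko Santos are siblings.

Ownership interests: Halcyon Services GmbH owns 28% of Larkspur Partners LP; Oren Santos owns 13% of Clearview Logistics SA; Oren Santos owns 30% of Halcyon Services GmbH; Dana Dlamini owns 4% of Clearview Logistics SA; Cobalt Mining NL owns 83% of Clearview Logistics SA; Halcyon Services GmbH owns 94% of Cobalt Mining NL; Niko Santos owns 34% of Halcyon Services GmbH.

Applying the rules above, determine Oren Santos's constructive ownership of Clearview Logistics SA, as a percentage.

62.9328%

By sibling attribution (R1), Oren Santos is treated as also owning Niko Santos's interest in Halcyon Services GmbH, giving 30% + 34% = 64%.
Chain via Halcyon Services GmbH → Cobalt Mining NL (R3): 64% × 94% × 83% = 49.9328% of Clearview Logistics SA.
Direct interest in Clearview Logistics SA: 13%.
Aggregating (R2): 49.9328% + 13% = 62.9328%.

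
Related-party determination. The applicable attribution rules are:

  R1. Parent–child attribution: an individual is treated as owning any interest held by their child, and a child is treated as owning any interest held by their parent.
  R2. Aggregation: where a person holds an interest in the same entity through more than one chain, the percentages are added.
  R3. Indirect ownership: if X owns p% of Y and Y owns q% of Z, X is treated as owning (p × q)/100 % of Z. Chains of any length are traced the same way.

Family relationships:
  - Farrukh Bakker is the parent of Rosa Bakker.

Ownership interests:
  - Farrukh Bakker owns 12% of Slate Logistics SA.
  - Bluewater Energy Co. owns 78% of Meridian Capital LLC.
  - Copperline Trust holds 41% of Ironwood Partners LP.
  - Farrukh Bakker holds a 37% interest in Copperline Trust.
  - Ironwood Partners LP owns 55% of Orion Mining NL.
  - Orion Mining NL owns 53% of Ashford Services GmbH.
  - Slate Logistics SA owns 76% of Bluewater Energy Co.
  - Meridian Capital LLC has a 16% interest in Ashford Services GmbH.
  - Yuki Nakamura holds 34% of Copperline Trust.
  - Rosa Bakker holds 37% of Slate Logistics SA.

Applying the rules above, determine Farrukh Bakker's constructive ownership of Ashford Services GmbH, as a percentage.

9.069607%

By parent–child attribution (R1), Farrukh Bakker is treated as also owning Rosa Bakker's interest in Slate Logistics SA, giving 12% + 37% = 49%.
Chain via Slate Logistics SA → Bluewater Energy Co. → Meridian Capital LLC (R3): 49% × 76% × 78% × 16% = 4.647552% of Ashford Services GmbH.
Chain via Copperline Trust → Ironwood Partners LP → Orion Mining NL (R3): 37% × 41% × 55% × 53% = 4.422055% of Ashford Services GmbH.
Aggregating (R2): 4.647552% + 4.422055% = 9.069607%.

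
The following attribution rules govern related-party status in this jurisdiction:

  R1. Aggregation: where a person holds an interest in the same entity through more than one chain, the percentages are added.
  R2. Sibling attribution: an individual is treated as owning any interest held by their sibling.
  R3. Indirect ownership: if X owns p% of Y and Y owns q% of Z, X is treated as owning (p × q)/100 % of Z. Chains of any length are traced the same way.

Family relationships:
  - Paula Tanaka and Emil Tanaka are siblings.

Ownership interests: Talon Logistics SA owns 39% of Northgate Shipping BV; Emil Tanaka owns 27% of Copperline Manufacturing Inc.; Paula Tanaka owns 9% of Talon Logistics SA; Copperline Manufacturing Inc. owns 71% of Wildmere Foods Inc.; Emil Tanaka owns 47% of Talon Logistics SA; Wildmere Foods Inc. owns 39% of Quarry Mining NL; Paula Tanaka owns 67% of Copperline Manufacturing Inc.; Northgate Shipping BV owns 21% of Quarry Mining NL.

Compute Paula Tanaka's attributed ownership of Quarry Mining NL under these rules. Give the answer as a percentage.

By sibling attribution (R2), Paula Tanaka is treated as also owning Emil Tanaka's interest in Copperline Manufacturing Inc, giving 67% + 27% = 94%.
By sibling attribution (R2), Paula Tanaka is treated as also owning Emil Tanaka's interest in Talon Logistics SA, giving 9% + 47% = 56%.
Chain via Copperline Manufacturing Inc. → Wildmere Foods Inc. (R3): 94% × 71% × 39% = 26.0286% of Quarry Mining NL.
Chain via Talon Logistics SA → Northgate Shipping BV (R3): 56% × 39% × 21% = 4.5864% of Quarry Mining NL.
Aggregating (R1): 26.0286% + 4.5864% = 30.615%.

30.615%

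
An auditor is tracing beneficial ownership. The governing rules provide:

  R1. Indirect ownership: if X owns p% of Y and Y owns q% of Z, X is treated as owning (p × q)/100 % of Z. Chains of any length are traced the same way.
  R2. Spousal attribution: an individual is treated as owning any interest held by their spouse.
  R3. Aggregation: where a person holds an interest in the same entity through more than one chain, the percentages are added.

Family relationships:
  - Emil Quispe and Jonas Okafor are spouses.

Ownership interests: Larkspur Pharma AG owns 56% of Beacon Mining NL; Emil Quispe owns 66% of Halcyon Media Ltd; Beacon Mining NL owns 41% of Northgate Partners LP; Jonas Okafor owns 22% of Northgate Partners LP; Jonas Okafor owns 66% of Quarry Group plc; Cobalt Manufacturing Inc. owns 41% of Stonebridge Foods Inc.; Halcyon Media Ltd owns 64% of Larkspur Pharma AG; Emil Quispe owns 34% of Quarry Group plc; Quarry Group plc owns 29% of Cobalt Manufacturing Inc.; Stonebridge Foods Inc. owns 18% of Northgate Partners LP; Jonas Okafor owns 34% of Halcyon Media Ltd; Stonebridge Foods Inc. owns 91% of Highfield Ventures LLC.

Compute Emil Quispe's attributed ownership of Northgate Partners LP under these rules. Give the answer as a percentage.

By spousal attribution (R2), Emil Quispe is treated as also owning Jonas Okafor's interest in Quarry Group plc, giving 34% + 66% = 100%.
By spousal attribution (R2), Emil Quispe is treated as also owning Jonas Okafor's interest in Halcyon Media Ltd, giving 66% + 34% = 100%.
By spousal attribution (R2), Emil Quispe is treated as owning Jonas Okafor's 22% interest in Northgate Partners LP.
Chain via Quarry Group plc → Cobalt Manufacturing Inc. → Stonebridge Foods Inc. (R1): 100% × 29% × 41% × 18% = 2.1402% of Northgate Partners LP.
Chain via Halcyon Media Ltd → Larkspur Pharma AG → Beacon Mining NL (R1): 100% × 64% × 56% × 41% = 14.6944% of Northgate Partners LP.
Direct interest in Northgate Partners LP: 22%.
Aggregating (R3): 2.1402% + 14.6944% + 22% = 38.8346%.

38.8346%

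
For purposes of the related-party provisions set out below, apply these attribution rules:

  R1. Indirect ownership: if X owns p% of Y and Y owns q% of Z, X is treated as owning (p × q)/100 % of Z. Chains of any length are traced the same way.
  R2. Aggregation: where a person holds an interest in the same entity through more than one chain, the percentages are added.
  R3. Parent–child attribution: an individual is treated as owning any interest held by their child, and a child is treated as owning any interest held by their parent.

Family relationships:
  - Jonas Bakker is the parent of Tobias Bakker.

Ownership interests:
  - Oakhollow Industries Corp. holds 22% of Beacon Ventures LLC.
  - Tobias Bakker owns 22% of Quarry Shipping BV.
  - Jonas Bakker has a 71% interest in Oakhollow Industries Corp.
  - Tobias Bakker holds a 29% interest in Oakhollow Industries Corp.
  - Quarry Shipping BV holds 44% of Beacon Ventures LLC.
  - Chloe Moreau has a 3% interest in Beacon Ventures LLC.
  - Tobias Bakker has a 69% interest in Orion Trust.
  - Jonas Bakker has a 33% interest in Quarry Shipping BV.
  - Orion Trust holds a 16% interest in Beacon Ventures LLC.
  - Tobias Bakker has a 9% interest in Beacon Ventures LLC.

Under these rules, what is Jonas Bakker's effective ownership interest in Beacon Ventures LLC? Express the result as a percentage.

66.24%

By parent–child attribution (R3), Jonas Bakker is treated as also owning Tobias Bakker's interest in Oakhollow Industries Corp, giving 71% + 29% = 100%.
By parent–child attribution (R3), Jonas Bakker is treated as also owning Tobias Bakker's interest in Quarry Shipping BV, giving 33% + 22% = 55%.
By parent–child attribution (R3), Jonas Bakker is treated as owning Tobias Bakker's 69% interest in Orion Trust.
By parent–child attribution (R3), Jonas Bakker is treated as owning Tobias Bakker's 9% interest in Beacon Ventures LLC.
Chain via Oakhollow Industries Corp. (R1): 100% × 22% = 22% of Beacon Ventures LLC.
Chain via Quarry Shipping BV (R1): 55% × 44% = 24.2% of Beacon Ventures LLC.
Chain via Orion Trust (R1): 69% × 16% = 11.04% of Beacon Ventures LLC.
Direct interest in Beacon Ventures LLC: 9%.
Aggregating (R2): 22% + 24.2% + 11.04% + 9% = 66.24%.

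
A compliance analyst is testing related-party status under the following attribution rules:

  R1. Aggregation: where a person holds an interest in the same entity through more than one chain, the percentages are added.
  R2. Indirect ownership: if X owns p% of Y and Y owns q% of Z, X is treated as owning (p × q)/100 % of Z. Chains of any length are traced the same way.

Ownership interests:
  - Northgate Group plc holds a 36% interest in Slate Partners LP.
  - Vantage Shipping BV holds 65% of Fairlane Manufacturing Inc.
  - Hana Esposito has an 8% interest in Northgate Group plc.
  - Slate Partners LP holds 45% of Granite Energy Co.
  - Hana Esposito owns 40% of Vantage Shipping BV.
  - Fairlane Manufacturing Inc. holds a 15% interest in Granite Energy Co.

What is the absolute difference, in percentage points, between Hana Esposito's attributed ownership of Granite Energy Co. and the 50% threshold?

Chain via Northgate Group plc → Slate Partners LP (R2): 8% × 36% × 45% = 1.296% of Granite Energy Co.
Chain via Vantage Shipping BV → Fairlane Manufacturing Inc. (R2): 40% × 65% × 15% = 3.9% of Granite Energy Co.
Aggregating (R1): 1.296% + 3.9% = 5.196%.
5.196% falls short of the 50% threshold by 44.804 percentage points.

44.804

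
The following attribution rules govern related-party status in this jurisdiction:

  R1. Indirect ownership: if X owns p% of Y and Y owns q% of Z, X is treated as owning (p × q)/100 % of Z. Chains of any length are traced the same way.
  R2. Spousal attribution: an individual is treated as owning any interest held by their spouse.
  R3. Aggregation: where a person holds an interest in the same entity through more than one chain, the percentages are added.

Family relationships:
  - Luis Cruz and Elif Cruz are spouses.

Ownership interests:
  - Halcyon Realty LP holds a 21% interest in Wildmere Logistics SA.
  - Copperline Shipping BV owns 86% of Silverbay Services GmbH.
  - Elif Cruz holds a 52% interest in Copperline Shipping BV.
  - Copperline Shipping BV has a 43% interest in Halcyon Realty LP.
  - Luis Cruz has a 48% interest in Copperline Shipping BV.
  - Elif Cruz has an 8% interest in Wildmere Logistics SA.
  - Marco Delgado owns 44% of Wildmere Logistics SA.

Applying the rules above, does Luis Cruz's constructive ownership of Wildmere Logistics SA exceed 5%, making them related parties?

Yes

By spousal attribution (R2), Luis Cruz is treated as also owning Elif Cruz's interest in Copperline Shipping BV, giving 48% + 52% = 100%.
By spousal attribution (R2), Luis Cruz is treated as owning Elif Cruz's 8% interest in Wildmere Logistics SA.
Chain via Copperline Shipping BV → Halcyon Realty LP (R1): 100% × 43% × 21% = 9.03% of Wildmere Logistics SA.
Direct interest in Wildmere Logistics SA: 8%.
Aggregating (R3): 9.03% + 8% = 17.03%.
17.03% exceeds the 5% threshold, so Luis is a related party to Wildmere Logistics SA.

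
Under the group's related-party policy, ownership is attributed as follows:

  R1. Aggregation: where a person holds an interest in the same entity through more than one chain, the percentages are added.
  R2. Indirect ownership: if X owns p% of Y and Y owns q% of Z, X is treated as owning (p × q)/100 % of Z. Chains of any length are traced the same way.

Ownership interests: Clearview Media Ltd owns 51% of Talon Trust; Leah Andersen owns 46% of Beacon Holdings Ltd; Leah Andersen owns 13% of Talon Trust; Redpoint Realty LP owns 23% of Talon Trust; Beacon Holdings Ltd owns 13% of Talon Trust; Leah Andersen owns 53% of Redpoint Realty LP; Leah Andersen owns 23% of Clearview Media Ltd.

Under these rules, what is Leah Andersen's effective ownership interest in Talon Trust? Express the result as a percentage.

Chain via Beacon Holdings Ltd (R2): 46% × 13% = 5.98% of Talon Trust.
Chain via Redpoint Realty LP (R2): 53% × 23% = 12.19% of Talon Trust.
Chain via Clearview Media Ltd (R2): 23% × 51% = 11.73% of Talon Trust.
Direct interest in Talon Trust: 13%.
Aggregating (R1): 5.98% + 12.19% + 11.73% + 13% = 42.9%.

42.9%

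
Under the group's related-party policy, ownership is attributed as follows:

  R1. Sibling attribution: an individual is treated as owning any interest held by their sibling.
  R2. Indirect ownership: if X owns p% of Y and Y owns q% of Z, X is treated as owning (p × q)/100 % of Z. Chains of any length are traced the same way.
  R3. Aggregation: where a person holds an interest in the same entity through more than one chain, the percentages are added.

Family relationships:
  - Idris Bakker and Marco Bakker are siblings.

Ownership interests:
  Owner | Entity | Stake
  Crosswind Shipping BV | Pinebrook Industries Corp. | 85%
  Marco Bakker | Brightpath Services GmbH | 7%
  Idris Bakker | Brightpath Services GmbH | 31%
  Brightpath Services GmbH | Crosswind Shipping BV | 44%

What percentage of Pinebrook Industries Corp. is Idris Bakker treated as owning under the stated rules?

14.212%

By sibling attribution (R1), Idris Bakker is treated as also owning Marco Bakker's interest in Brightpath Services GmbH, giving 31% + 7% = 38%.
Chain via Brightpath Services GmbH → Crosswind Shipping BV (R2): 38% × 44% × 85% = 14.212% of Pinebrook Industries Corp.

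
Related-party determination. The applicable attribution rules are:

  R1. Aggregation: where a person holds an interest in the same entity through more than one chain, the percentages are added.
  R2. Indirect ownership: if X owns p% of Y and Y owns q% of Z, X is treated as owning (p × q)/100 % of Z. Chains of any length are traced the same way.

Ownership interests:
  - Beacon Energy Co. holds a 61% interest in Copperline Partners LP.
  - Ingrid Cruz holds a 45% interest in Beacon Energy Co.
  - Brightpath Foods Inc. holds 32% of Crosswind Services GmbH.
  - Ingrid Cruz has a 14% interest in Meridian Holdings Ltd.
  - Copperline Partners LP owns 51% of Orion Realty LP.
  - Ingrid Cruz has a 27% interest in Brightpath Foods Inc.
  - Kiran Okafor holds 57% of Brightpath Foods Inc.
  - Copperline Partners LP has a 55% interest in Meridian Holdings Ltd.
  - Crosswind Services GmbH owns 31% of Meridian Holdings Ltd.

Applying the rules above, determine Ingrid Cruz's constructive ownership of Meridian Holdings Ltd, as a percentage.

Chain via Beacon Energy Co. → Copperline Partners LP (R2): 45% × 61% × 55% = 15.0975% of Meridian Holdings Ltd.
Chain via Brightpath Foods Inc. → Crosswind Services GmbH (R2): 27% × 32% × 31% = 2.6784% of Meridian Holdings Ltd.
Direct interest in Meridian Holdings Ltd: 14%.
Aggregating (R1): 15.0975% + 2.6784% + 14% = 31.7759%.

31.7759%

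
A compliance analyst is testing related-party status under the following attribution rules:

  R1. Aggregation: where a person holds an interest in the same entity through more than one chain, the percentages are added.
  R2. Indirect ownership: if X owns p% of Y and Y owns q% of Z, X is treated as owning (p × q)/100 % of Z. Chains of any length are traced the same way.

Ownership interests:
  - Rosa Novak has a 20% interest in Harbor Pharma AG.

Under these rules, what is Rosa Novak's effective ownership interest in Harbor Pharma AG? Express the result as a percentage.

Direct interest in Harbor Pharma AG: 20%.

20%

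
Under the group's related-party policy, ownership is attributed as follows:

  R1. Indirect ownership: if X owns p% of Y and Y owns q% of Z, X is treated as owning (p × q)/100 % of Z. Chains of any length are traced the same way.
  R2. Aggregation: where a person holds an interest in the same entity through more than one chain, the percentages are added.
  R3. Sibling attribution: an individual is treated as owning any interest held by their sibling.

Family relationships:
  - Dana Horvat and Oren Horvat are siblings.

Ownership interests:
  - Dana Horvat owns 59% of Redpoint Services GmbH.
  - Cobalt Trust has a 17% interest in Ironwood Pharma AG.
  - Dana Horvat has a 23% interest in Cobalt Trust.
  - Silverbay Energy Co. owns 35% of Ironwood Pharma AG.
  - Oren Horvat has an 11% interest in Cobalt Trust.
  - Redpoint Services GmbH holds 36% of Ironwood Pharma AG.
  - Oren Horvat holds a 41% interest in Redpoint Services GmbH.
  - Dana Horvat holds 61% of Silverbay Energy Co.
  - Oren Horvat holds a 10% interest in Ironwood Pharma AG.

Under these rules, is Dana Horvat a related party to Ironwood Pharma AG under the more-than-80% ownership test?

No

By sibling attribution (R3), Dana Horvat is treated as also owning Oren Horvat's interest in Cobalt Trust, giving 23% + 11% = 34%.
By sibling attribution (R3), Dana Horvat is treated as also owning Oren Horvat's interest in Redpoint Services GmbH, giving 59% + 41% = 100%.
By sibling attribution (R3), Dana Horvat is treated as owning Oren Horvat's 10% interest in Ironwood Pharma AG.
Chain via Cobalt Trust (R1): 34% × 17% = 5.78% of Ironwood Pharma AG.
Chain via Silverbay Energy Co. (R1): 61% × 35% = 21.35% of Ironwood Pharma AG.
Chain via Redpoint Services GmbH (R1): 100% × 36% = 36% of Ironwood Pharma AG.
Direct interest in Ironwood Pharma AG: 10%.
Aggregating (R2): 5.78% + 21.35% + 36% + 10% = 73.13%.
73.13% does not exceed the 80% threshold, so Dana is not a related party to Ironwood Pharma AG.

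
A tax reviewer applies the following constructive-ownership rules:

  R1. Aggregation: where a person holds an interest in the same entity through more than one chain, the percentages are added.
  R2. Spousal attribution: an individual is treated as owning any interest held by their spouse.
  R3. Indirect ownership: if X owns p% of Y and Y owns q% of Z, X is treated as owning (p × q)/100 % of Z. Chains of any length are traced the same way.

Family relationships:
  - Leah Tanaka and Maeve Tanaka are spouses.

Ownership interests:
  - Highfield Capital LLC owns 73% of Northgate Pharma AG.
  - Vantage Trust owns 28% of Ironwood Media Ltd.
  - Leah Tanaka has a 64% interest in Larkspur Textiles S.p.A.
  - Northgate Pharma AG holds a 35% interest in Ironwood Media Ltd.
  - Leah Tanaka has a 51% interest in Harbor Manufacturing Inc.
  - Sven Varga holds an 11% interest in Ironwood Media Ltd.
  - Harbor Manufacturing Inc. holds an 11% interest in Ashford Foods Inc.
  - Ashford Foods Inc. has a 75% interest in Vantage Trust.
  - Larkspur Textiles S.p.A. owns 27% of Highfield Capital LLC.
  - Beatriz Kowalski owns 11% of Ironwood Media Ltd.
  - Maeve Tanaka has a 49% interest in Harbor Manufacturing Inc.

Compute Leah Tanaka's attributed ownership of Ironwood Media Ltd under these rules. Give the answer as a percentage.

By spousal attribution (R2), Leah Tanaka is treated as also owning Maeve Tanaka's interest in Harbor Manufacturing Inc, giving 51% + 49% = 100%.
Chain via Larkspur Textiles S.p.A. → Highfield Capital LLC → Northgate Pharma AG (R3): 64% × 27% × 73% × 35% = 4.41504% of Ironwood Media Ltd.
Chain via Harbor Manufacturing Inc. → Ashford Foods Inc. → Vantage Trust (R3): 100% × 11% × 75% × 28% = 2.31% of Ironwood Media Ltd.
Aggregating (R1): 4.41504% + 2.31% = 6.72504%.

6.72504%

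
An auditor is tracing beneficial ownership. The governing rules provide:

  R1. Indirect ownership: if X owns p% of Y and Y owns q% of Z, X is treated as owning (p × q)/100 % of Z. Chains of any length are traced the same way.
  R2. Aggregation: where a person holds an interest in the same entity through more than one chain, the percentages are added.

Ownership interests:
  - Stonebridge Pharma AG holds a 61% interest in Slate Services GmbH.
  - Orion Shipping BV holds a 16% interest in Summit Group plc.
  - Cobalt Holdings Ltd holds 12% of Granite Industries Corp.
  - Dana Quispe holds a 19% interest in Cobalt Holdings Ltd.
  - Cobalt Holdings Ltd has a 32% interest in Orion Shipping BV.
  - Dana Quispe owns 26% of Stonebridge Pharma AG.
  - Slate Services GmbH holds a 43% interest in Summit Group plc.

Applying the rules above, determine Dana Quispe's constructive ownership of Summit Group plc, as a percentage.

Chain via Stonebridge Pharma AG → Slate Services GmbH (R1): 26% × 61% × 43% = 6.8198% of Summit Group plc.
Chain via Cobalt Holdings Ltd → Orion Shipping BV (R1): 19% × 32% × 16% = 0.9728% of Summit Group plc.
Aggregating (R2): 6.8198% + 0.9728% = 7.7926%.

7.7926%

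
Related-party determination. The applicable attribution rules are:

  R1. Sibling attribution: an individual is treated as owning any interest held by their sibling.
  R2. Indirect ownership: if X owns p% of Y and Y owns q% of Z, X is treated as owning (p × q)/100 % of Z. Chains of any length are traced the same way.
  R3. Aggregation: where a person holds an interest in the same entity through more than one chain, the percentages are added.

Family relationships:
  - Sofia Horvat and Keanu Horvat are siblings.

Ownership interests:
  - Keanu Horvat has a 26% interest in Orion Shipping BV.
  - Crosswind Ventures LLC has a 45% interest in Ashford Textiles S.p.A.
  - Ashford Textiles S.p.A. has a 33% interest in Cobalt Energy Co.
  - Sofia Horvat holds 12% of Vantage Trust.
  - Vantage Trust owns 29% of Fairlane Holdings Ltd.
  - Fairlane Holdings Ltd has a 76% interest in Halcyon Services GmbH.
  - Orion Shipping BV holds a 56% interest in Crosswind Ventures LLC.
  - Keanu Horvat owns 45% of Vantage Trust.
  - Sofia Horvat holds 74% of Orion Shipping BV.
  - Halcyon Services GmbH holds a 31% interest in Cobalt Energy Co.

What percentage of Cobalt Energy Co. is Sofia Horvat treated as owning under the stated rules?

By sibling attribution (R1), Sofia Horvat is treated as also owning Keanu Horvat's interest in Orion Shipping BV, giving 74% + 26% = 100%.
By sibling attribution (R1), Sofia Horvat is treated as also owning Keanu Horvat's interest in Vantage Trust, giving 12% + 45% = 57%.
Chain via Orion Shipping BV → Crosswind Ventures LLC → Ashford Textiles S.p.A. (R2): 100% × 56% × 45% × 33% = 8.316% of Cobalt Energy Co.
Chain via Vantage Trust → Fairlane Holdings Ltd → Halcyon Services GmbH (R2): 57% × 29% × 76% × 31% = 3.894468% of Cobalt Energy Co.
Aggregating (R3): 8.316% + 3.894468% = 12.210468%.

12.210468%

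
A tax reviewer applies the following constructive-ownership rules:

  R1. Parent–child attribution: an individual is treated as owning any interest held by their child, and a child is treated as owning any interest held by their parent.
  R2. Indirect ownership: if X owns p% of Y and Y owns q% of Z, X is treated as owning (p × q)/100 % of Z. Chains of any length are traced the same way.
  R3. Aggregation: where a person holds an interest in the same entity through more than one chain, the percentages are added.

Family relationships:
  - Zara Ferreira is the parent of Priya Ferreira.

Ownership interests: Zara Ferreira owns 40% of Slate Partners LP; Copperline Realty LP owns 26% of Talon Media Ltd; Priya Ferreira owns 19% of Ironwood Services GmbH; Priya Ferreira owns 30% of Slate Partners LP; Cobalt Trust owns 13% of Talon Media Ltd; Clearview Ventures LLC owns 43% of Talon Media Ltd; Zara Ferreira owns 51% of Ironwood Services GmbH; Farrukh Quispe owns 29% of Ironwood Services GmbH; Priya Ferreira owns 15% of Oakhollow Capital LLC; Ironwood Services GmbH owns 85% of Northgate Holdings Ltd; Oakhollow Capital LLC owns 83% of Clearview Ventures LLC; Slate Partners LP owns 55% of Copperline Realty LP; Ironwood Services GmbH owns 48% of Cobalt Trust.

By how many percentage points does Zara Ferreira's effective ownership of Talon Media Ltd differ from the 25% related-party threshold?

By parent–child attribution (R1), Zara Ferreira is treated as also owning Priya Ferreira's interest in Ironwood Services GmbH, giving 51% + 19% = 70%.
By parent–child attribution (R1), Zara Ferreira is treated as also owning Priya Ferreira's interest in Slate Partners LP, giving 40% + 30% = 70%.
By parent–child attribution (R1), Zara Ferreira is treated as owning Priya Ferreira's 15% interest in Oakhollow Capital LLC.
Chain via Ironwood Services GmbH → Cobalt Trust (R2): 70% × 48% × 13% = 4.368% of Talon Media Ltd.
Chain via Slate Partners LP → Copperline Realty LP (R2): 70% × 55% × 26% = 10.01% of Talon Media Ltd.
Chain via Oakhollow Capital LLC → Clearview Ventures LLC (R2): 15% × 83% × 43% = 5.3535% of Talon Media Ltd.
Aggregating (R3): 4.368% + 10.01% + 5.3535% = 19.7315%.
19.7315% falls short of the 25% threshold by 5.2685 percentage points.

5.2685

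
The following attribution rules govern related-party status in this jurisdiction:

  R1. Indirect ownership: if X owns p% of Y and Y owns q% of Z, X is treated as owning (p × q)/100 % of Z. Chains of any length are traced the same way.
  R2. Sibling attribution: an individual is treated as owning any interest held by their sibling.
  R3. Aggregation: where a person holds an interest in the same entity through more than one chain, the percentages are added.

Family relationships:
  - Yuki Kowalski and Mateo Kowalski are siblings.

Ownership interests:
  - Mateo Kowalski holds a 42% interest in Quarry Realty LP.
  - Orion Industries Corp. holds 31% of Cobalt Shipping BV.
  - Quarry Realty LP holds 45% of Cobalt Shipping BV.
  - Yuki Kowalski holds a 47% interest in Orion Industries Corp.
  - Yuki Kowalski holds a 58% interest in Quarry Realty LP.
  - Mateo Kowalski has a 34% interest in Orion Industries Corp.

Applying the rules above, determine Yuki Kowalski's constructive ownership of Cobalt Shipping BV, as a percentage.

By sibling attribution (R2), Yuki Kowalski is treated as also owning Mateo Kowalski's interest in Orion Industries Corp, giving 47% + 34% = 81%.
By sibling attribution (R2), Yuki Kowalski is treated as also owning Mateo Kowalski's interest in Quarry Realty LP, giving 58% + 42% = 100%.
Chain via Orion Industries Corp. (R1): 81% × 31% = 25.11% of Cobalt Shipping BV.
Chain via Quarry Realty LP (R1): 100% × 45% = 45% of Cobalt Shipping BV.
Aggregating (R3): 25.11% + 45% = 70.11%.

70.11%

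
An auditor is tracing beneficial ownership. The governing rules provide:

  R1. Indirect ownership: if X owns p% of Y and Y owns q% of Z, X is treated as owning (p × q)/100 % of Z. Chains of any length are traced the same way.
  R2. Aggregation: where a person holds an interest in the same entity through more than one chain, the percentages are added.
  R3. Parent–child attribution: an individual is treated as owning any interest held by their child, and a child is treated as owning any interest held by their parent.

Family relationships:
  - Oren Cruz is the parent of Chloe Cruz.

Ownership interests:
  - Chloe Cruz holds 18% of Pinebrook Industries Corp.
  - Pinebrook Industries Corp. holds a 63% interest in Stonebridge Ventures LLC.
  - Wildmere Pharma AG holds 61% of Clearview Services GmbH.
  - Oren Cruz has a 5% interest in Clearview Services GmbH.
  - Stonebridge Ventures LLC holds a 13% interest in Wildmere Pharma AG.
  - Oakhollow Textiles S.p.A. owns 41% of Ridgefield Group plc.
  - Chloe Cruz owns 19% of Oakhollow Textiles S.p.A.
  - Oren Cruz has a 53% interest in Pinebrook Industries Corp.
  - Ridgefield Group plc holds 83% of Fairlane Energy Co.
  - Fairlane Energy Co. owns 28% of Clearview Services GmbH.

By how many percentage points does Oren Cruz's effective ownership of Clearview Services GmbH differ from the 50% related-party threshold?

39.642515

By parent–child attribution (R3), Oren Cruz is treated as also owning Chloe Cruz's interest in Pinebrook Industries Corp, giving 53% + 18% = 71%.
By parent–child attribution (R3), Oren Cruz is treated as owning Chloe Cruz's 19% interest in Oakhollow Textiles S.p.A.
Chain via Pinebrook Industries Corp. → Stonebridge Ventures LLC → Wildmere Pharma AG (R1): 71% × 63% × 13% × 61% = 3.547089% of Clearview Services GmbH.
Direct interest in Clearview Services GmbH: 5%.
Chain via Oakhollow Textiles S.p.A. → Ridgefield Group plc → Fairlane Energy Co. (R1): 19% × 41% × 83% × 28% = 1.810396% of Clearview Services GmbH.
Aggregating (R2): 3.547089% + 5% + 1.810396% = 10.357485%.
10.357485% falls short of the 50% threshold by 39.642515 percentage points.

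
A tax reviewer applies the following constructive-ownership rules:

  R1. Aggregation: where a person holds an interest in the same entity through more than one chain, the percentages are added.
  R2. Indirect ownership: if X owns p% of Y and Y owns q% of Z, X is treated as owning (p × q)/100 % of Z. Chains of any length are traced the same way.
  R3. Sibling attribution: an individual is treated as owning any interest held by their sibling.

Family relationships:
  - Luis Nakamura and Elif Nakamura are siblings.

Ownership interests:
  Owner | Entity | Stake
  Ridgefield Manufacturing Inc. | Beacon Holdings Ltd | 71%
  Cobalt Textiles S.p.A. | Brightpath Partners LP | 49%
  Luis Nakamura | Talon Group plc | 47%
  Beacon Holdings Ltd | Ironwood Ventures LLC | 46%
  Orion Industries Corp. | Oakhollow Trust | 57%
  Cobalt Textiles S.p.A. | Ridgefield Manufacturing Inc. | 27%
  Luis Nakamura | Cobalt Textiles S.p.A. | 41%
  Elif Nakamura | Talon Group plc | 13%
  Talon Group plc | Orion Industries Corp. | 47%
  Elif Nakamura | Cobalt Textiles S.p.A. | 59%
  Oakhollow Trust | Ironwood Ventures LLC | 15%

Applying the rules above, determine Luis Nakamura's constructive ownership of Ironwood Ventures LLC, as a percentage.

By sibling attribution (R3), Luis Nakamura is treated as also owning Elif Nakamura's interest in Cobalt Textiles S.p.A, giving 41% + 59% = 100%.
By sibling attribution (R3), Luis Nakamura is treated as also owning Elif Nakamura's interest in Talon Group plc, giving 47% + 13% = 60%.
Chain via Cobalt Textiles S.p.A. → Ridgefield Manufacturing Inc. → Beacon Holdings Ltd (R2): 100% × 27% × 71% × 46% = 8.8182% of Ironwood Ventures LLC.
Chain via Talon Group plc → Orion Industries Corp. → Oakhollow Trust (R2): 60% × 47% × 57% × 15% = 2.4111% of Ironwood Ventures LLC.
Aggregating (R1): 8.8182% + 2.4111% = 11.2293%.

11.2293%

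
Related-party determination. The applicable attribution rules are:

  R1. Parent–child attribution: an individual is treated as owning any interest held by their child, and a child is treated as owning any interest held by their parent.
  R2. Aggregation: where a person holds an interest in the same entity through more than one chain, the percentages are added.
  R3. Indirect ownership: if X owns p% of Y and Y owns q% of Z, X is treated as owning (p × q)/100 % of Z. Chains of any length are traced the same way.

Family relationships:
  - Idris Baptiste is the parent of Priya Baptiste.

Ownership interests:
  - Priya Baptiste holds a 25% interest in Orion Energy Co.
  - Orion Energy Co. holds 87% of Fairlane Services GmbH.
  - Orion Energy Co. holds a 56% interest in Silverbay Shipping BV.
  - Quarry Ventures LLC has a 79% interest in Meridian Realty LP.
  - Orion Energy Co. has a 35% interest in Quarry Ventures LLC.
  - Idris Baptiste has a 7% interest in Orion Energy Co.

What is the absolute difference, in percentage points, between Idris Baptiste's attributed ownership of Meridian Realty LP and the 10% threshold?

1.152

By parent–child attribution (R1), Idris Baptiste is treated as also owning Priya Baptiste's interest in Orion Energy Co, giving 7% + 25% = 32%.
Chain via Orion Energy Co. → Quarry Ventures LLC (R3): 32% × 35% × 79% = 8.848% of Meridian Realty LP.
8.848% falls short of the 10% threshold by 1.152 percentage points.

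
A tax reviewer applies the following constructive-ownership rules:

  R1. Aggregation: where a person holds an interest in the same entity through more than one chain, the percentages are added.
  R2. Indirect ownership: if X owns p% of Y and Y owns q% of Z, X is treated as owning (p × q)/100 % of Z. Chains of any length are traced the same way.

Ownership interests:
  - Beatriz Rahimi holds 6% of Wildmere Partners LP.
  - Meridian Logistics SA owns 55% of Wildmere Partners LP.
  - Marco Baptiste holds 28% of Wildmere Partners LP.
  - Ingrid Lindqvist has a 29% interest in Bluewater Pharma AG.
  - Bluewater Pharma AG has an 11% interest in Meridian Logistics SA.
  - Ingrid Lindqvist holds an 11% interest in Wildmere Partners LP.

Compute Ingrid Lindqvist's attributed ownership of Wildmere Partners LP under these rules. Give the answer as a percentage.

12.7545%

Chain via Bluewater Pharma AG → Meridian Logistics SA (R2): 29% × 11% × 55% = 1.7545% of Wildmere Partners LP.
Direct interest in Wildmere Partners LP: 11%.
Aggregating (R1): 1.7545% + 11% = 12.7545%.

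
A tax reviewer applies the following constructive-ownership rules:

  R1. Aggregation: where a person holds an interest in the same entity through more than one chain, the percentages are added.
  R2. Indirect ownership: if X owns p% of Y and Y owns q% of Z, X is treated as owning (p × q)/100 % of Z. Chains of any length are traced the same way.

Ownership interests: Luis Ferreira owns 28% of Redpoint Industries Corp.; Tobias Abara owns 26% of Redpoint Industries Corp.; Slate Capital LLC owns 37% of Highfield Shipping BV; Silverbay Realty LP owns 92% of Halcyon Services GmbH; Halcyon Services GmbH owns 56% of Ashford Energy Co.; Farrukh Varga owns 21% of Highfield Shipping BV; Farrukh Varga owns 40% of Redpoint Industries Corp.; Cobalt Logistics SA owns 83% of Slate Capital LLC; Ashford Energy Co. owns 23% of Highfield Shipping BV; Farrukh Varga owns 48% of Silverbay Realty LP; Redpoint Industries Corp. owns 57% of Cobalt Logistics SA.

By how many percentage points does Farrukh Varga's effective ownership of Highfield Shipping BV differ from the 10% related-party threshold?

23.689688

Chain via Silverbay Realty LP → Halcyon Services GmbH → Ashford Energy Co. (R2): 48% × 92% × 56% × 23% = 5.687808% of Highfield Shipping BV.
Chain via Redpoint Industries Corp. → Cobalt Logistics SA → Slate Capital LLC (R2): 40% × 57% × 83% × 37% = 7.00188% of Highfield Shipping BV.
Direct interest in Highfield Shipping BV: 21%.
Aggregating (R1): 5.687808% + 7.00188% + 21% = 33.689688%.
33.689688% exceeds the 10% threshold by 23.689688 percentage points.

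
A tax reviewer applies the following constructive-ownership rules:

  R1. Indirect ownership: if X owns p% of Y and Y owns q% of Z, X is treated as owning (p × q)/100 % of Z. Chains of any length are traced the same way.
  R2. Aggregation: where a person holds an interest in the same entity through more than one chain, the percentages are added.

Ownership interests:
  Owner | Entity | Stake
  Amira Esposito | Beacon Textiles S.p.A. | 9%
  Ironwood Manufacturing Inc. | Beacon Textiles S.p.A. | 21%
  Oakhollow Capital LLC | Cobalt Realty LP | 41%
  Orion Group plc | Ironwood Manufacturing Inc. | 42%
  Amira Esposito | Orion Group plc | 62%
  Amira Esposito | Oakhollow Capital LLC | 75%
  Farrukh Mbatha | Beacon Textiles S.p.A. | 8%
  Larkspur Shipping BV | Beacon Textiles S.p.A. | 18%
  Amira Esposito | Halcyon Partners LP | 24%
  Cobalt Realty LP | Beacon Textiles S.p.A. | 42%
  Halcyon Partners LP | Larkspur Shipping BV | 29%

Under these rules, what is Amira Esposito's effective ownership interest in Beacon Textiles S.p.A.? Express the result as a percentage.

Chain via Orion Group plc → Ironwood Manufacturing Inc. (R1): 62% × 42% × 21% = 5.4684% of Beacon Textiles S.p.A.
Chain via Halcyon Partners LP → Larkspur Shipping BV (R1): 24% × 29% × 18% = 1.2528% of Beacon Textiles S.p.A.
Chain via Oakhollow Capital LLC → Cobalt Realty LP (R1): 75% × 41% × 42% = 12.915% of Beacon Textiles S.p.A.
Direct interest in Beacon Textiles S.p.A: 9%.
Aggregating (R2): 5.4684% + 1.2528% + 12.915% + 9% = 28.6362%.

28.6362%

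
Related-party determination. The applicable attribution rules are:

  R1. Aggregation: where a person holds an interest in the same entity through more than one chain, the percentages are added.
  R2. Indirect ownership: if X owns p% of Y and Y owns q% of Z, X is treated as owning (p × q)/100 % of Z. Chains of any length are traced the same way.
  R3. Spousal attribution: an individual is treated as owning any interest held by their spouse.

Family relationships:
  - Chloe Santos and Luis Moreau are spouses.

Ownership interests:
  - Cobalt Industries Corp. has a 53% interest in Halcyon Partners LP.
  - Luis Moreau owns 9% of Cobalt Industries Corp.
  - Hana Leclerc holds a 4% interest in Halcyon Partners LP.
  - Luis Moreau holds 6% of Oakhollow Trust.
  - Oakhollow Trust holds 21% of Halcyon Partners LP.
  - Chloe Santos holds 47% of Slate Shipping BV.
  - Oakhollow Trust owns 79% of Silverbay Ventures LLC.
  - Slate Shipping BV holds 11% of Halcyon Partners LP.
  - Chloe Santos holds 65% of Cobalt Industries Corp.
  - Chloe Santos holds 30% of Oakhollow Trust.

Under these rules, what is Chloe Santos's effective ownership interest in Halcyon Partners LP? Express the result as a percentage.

51.95%

By spousal attribution (R3), Chloe Santos is treated as also owning Luis Moreau's interest in Oakhollow Trust, giving 30% + 6% = 36%.
By spousal attribution (R3), Chloe Santos is treated as also owning Luis Moreau's interest in Cobalt Industries Corp, giving 65% + 9% = 74%.
Chain via Oakhollow Trust (R2): 36% × 21% = 7.56% of Halcyon Partners LP.
Chain via Slate Shipping BV (R2): 47% × 11% = 5.17% of Halcyon Partners LP.
Chain via Cobalt Industries Corp. (R2): 74% × 53% = 39.22% of Halcyon Partners LP.
Aggregating (R1): 7.56% + 5.17% + 39.22% = 51.95%.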